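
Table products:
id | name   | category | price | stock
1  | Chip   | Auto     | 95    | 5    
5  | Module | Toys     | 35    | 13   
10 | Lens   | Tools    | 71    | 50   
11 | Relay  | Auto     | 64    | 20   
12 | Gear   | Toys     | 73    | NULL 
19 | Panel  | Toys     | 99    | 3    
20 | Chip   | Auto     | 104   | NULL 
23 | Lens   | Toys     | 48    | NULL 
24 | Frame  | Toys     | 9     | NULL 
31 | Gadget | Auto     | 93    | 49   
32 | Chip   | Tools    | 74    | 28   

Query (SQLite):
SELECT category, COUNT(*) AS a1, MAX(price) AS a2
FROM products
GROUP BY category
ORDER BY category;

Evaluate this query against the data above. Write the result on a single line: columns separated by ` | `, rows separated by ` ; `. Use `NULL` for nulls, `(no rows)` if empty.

Group products by category.
Per group compute: COUNT(*), MAX(price).
  Auto: ids {1, 11, 20, 31} → COUNT(*)=4, MAX(price)=104
  Tools: ids {10, 32} → COUNT(*)=2, MAX(price)=74
  Toys: ids {5, 12, 19, 23, 24} → COUNT(*)=5, MAX(price)=99

Auto | 4 | 104 ; Tools | 2 | 74 ; Toys | 5 | 99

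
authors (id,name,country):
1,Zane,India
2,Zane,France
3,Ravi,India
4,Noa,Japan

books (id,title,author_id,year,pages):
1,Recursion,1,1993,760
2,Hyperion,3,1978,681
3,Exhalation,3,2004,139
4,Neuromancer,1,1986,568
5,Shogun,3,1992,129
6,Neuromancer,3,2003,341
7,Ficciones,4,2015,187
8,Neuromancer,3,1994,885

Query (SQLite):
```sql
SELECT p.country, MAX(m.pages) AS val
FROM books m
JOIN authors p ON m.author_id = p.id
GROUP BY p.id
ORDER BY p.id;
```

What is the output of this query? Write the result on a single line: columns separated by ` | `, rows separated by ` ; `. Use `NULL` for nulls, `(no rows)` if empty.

Join each books row to its authors via author_id.
Group joined rows by authors.id; compute MAX(m.pages) per group.
  1: ids {1, 4} → MAX(m.pages)=760
  3: ids {2, 3, 5, 6, 8} → MAX(m.pages)=885
  4: ids {7} → MAX(m.pages)=187

India | 760 ; India | 885 ; Japan | 187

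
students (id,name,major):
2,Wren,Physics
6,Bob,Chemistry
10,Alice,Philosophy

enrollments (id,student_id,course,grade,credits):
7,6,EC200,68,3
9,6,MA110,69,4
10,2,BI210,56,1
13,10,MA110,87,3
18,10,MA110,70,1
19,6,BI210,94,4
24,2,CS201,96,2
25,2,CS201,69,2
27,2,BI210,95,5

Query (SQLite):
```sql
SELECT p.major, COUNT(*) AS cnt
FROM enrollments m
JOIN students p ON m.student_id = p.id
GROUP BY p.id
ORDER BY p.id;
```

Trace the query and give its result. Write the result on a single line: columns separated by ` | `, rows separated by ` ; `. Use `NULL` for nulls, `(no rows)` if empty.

Physics | 4 ; Chemistry | 3 ; Philosophy | 2

Join each enrollments row to its students via student_id.
Group joined rows by students.id; compute COUNT(*) per group.
  2: ids {10, 24, 25, 27} → COUNT(*)=4
  6: ids {7, 9, 19} → COUNT(*)=3
  10: ids {13, 18} → COUNT(*)=2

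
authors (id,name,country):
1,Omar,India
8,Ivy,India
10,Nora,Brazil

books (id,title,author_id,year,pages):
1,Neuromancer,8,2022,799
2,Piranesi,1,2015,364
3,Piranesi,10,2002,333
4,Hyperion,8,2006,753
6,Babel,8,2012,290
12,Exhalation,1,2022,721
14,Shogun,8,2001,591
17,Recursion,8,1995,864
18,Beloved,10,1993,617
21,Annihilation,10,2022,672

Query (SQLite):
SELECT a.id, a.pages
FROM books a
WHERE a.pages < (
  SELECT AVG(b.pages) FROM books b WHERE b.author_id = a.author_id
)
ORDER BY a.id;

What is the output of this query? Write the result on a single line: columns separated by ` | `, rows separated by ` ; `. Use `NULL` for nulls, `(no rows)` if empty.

2 | 364 ; 3 | 333 ; 6 | 290 ; 14 | 591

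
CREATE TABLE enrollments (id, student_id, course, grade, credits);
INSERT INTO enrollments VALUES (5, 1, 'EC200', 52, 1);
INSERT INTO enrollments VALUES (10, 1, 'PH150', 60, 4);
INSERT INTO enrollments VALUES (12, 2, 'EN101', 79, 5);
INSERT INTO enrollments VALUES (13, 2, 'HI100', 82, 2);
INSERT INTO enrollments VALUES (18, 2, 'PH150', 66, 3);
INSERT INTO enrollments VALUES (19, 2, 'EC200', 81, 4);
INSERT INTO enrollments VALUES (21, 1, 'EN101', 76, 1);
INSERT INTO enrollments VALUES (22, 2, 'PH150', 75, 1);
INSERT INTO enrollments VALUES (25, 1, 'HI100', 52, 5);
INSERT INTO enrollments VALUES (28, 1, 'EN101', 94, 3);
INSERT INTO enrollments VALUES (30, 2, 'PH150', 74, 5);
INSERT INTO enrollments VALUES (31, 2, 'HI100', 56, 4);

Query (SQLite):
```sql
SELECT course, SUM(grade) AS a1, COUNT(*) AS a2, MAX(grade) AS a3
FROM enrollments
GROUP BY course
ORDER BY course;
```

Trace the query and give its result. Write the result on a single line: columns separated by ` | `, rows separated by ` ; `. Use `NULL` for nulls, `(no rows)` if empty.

EC200 | 133 | 2 | 81 ; EN101 | 249 | 3 | 94 ; HI100 | 190 | 3 | 82 ; PH150 | 275 | 4 | 75

Group enrollments by course.
Per group compute: SUM(grade), COUNT(*), MAX(grade).
  EC200: ids {5, 19} → SUM(grade)=133, COUNT(*)=2, MAX(grade)=81
  EN101: ids {12, 21, 28} → SUM(grade)=249, COUNT(*)=3, MAX(grade)=94
  HI100: ids {13, 25, 31} → SUM(grade)=190, COUNT(*)=3, MAX(grade)=82
  PH150: ids {10, 18, 22, 30} → SUM(grade)=275, COUNT(*)=4, MAX(grade)=75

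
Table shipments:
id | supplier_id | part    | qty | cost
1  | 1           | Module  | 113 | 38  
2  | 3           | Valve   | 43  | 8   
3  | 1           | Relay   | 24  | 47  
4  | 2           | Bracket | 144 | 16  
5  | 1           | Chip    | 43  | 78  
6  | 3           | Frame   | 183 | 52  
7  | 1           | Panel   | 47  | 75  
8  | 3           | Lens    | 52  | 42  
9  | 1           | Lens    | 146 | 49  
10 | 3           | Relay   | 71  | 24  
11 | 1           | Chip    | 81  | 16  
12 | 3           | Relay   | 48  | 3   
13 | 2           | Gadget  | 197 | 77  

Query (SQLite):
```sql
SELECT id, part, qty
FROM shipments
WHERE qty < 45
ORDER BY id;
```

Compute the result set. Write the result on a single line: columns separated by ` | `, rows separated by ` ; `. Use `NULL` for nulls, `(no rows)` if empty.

2 | Valve | 43 ; 3 | Relay | 24 ; 5 | Chip | 43

qty < 45: ids {2, 3, 5}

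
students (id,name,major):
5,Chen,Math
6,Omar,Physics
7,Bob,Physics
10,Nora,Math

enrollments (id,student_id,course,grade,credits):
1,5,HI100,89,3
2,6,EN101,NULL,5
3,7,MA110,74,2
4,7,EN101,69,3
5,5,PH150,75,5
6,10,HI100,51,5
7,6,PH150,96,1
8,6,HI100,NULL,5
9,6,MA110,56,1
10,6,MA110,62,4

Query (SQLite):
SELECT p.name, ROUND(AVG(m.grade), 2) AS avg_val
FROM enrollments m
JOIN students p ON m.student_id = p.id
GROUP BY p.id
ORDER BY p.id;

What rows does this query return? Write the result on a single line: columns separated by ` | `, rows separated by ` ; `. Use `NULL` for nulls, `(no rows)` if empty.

Join each enrollments row to its students via student_id.
Group joined rows by students.id; compute ROUND(AVG(m.grade), 2) per group.
  5: ids {1, 5} → ROUND(AVG(m.grade), 2)=82
  6: ids {2, 7, 8, 9, 10} → ROUND(AVG(m.grade), 2)=71.33
  7: ids {3, 4} → ROUND(AVG(m.grade), 2)=71.5
  10: ids {6} → ROUND(AVG(m.grade), 2)=51

Chen | 82 ; Omar | 71.33 ; Bob | 71.5 ; Nora | 51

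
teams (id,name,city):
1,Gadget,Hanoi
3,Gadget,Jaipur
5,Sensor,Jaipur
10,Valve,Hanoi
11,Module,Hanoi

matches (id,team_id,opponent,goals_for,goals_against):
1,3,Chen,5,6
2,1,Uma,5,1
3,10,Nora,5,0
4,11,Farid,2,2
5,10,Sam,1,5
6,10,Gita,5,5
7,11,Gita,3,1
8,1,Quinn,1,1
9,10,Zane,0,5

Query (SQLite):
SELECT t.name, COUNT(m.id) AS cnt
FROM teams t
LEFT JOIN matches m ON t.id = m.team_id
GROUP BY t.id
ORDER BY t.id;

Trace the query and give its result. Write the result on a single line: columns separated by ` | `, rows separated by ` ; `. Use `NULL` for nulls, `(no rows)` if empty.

Gadget | 2 ; Gadget | 1 ; Sensor | 0 ; Valve | 4 ; Module | 2

LEFT JOIN keeps every teams row; unmatched ones get NULL for matches columns.
Group by teams.id and compute COUNT(m.id). COUNT(col) of an all-NULL group is 0.
  1: ids {2, 8} → COUNT(m.id)=2
  3: ids {1} → COUNT(m.id)=1
  5: ids {—} → COUNT(m.id)=0
  10: ids {3, 5, 6, 9} → COUNT(m.id)=4
  11: ids {4, 7} → COUNT(m.id)=2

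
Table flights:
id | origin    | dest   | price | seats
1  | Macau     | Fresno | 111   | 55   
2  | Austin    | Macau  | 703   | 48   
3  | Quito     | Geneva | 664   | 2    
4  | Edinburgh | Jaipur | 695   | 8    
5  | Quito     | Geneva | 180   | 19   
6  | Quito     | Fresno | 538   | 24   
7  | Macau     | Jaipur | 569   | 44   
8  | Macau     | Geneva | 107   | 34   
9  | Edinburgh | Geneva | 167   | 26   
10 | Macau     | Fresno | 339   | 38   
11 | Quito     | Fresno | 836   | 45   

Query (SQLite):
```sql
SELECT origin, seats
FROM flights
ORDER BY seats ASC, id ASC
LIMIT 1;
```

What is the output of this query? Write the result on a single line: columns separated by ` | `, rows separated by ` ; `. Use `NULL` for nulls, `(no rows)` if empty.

Quito | 2

Sort by seats asc, tiebreak id asc: (2, id=3), (8, id=4), (19, id=5), (24, id=6) …. Take first 1.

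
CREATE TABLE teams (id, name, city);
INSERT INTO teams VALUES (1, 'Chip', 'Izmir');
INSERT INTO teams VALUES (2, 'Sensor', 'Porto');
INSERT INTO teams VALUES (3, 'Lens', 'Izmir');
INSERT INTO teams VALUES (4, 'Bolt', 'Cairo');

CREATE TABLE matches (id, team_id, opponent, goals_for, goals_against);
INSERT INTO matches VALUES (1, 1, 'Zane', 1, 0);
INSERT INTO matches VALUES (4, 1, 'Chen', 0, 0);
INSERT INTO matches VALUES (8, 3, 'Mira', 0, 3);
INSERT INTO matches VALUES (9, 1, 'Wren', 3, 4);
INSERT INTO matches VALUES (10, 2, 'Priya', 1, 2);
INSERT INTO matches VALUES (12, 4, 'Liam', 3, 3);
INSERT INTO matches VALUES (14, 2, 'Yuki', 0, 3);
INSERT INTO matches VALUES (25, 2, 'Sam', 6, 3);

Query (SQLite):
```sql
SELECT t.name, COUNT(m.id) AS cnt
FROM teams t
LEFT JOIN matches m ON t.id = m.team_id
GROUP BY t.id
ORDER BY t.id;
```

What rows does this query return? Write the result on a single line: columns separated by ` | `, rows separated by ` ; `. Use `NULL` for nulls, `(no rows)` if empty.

Chip | 3 ; Sensor | 3 ; Lens | 1 ; Bolt | 1

LEFT JOIN keeps every teams row; unmatched ones get NULL for matches columns.
Group by teams.id and compute COUNT(m.id). COUNT(col) of an all-NULL group is 0.
  1: ids {1, 4, 9} → COUNT(m.id)=3
  2: ids {10, 14, 25} → COUNT(m.id)=3
  3: ids {8} → COUNT(m.id)=1
  4: ids {12} → COUNT(m.id)=1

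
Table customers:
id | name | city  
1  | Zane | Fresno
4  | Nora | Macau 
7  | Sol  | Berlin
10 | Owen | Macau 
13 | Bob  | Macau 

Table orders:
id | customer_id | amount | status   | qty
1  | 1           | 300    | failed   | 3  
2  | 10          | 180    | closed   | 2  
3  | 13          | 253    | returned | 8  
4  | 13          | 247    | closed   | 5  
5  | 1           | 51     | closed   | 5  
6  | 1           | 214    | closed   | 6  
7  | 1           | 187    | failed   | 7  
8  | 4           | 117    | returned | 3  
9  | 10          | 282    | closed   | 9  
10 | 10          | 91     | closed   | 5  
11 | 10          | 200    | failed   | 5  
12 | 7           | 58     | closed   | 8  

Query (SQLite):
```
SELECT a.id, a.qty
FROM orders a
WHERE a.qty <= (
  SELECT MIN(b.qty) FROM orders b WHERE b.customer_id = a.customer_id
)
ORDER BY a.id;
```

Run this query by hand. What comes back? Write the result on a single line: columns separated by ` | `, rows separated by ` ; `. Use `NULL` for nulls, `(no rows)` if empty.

For each orders row a, compute MIN(qty) over rows sharing a.customer_id.
Keep row a if a.qty <= that per-group MIN.
  customer_id=1: MIN(qty) = 3
  customer_id=4: MIN(qty) = 3
  customer_id=7: MIN(qty) = 8
  customer_id=10: MIN(qty) = 2
  customer_id=13: MIN(qty) = 5

1 | 3 ; 2 | 2 ; 4 | 5 ; 8 | 3 ; 12 | 8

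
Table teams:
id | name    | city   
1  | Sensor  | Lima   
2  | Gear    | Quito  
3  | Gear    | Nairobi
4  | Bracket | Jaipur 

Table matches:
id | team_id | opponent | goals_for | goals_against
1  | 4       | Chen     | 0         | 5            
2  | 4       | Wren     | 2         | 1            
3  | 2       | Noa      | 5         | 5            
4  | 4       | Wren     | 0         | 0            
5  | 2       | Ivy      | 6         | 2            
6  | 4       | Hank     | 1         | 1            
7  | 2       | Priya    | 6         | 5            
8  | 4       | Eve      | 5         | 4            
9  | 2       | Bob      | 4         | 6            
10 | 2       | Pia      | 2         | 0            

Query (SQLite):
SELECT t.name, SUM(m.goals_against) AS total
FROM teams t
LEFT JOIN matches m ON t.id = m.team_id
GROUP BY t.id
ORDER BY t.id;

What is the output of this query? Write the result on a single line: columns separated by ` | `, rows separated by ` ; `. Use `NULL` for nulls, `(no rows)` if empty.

Sensor | NULL ; Gear | 18 ; Gear | NULL ; Bracket | 11

LEFT JOIN keeps every teams row; unmatched ones get NULL for matches columns.
Group by teams.id and compute SUM(m.goals_against). SUM over an all-NULL group is NULL.
  1: ids {—} → SUM(m.goals_against)=NULL
  2: ids {3, 5, 7, 9, 10} → SUM(m.goals_against)=18
  3: ids {—} → SUM(m.goals_against)=NULL
  4: ids {1, 2, 4, 6, 8} → SUM(m.goals_against)=11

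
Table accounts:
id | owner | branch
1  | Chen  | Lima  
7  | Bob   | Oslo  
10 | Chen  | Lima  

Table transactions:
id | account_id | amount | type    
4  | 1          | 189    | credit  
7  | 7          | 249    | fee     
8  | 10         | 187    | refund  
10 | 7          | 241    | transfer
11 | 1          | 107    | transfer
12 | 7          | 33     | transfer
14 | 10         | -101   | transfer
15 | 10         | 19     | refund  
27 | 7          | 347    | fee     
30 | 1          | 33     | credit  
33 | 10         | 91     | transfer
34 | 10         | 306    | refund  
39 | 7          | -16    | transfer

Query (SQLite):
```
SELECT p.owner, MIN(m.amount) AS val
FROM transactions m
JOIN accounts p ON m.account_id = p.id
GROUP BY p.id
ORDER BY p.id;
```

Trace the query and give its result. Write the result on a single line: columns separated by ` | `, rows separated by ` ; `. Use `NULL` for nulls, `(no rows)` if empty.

Join each transactions row to its accounts via account_id.
Group joined rows by accounts.id; compute MIN(m.amount) per group.
  1: ids {4, 11, 30} → MIN(m.amount)=33
  7: ids {7, 10, 12, 27, 39} → MIN(m.amount)=-16
  10: ids {8, 14, 15, 33, 34} → MIN(m.amount)=-101

Chen | 33 ; Bob | -16 ; Chen | -101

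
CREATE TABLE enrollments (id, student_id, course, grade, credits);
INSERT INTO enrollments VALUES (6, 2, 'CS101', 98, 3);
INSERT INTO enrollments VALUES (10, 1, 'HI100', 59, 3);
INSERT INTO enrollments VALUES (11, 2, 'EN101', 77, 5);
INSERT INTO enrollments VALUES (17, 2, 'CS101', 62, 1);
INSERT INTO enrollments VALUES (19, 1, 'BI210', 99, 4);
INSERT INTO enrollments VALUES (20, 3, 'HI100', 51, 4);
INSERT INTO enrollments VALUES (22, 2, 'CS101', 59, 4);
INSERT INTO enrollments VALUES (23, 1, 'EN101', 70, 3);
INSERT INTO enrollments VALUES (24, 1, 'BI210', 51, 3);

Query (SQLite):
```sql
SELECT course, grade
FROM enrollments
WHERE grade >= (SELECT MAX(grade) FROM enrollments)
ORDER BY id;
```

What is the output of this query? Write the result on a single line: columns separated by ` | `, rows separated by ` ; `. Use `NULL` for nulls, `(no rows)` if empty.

BI210 | 99

Scalar subquery: MAX(grade) over all enrollments rows = 99.
Keep rows where grade >= that value.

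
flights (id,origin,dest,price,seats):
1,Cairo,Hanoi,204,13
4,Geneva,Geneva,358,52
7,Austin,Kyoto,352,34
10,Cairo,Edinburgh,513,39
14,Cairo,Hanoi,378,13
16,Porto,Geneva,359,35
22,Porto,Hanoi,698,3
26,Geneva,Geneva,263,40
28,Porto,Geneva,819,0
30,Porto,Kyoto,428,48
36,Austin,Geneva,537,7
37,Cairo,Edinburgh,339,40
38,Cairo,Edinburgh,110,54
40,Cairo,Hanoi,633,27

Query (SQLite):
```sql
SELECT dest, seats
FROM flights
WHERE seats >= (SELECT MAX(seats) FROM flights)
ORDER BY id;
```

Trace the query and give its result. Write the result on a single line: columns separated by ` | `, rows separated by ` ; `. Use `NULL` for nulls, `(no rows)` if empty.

Scalar subquery: MAX(seats) over all flights rows = 54.
Keep rows where seats >= that value.

Edinburgh | 54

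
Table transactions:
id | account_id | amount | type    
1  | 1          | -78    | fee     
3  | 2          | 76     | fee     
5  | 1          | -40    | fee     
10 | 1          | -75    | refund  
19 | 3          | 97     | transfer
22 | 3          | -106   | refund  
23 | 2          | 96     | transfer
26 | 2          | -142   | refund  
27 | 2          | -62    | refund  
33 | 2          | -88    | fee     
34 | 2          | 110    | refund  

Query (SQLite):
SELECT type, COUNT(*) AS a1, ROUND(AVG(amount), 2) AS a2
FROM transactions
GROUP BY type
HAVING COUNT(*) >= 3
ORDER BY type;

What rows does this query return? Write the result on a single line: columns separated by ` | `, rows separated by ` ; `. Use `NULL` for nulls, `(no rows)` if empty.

fee | 4 | -32.5 ; refund | 5 | -55

Group transactions by type.
Per group compute: COUNT(*), ROUND(AVG(amount), 2).
HAVING: drop groups with fewer than 3 rows.
  fee: ids {1, 3, 5, 33} → COUNT(*)=4, ROUND(AVG(amount), 2)=-32.5
  refund: ids {10, 22, 26, 27, 34} → COUNT(*)=5, ROUND(AVG(amount), 2)=-55
  transfer: ids {19, 23} → COUNT(*)=2, ROUND(AVG(amount), 2)=96.5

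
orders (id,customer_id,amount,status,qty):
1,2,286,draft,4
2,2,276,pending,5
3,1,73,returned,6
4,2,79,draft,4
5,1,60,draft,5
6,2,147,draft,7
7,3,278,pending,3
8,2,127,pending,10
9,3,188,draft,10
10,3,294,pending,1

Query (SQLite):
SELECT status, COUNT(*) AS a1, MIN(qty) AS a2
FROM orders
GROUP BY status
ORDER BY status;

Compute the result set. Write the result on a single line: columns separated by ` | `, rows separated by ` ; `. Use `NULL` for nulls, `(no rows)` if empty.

draft | 5 | 4 ; pending | 4 | 1 ; returned | 1 | 6

Group orders by status.
Per group compute: COUNT(*), MIN(qty).
  draft: ids {1, 4, 5, 6, 9} → COUNT(*)=5, MIN(qty)=4
  pending: ids {2, 7, 8, 10} → COUNT(*)=4, MIN(qty)=1
  returned: ids {3} → COUNT(*)=1, MIN(qty)=6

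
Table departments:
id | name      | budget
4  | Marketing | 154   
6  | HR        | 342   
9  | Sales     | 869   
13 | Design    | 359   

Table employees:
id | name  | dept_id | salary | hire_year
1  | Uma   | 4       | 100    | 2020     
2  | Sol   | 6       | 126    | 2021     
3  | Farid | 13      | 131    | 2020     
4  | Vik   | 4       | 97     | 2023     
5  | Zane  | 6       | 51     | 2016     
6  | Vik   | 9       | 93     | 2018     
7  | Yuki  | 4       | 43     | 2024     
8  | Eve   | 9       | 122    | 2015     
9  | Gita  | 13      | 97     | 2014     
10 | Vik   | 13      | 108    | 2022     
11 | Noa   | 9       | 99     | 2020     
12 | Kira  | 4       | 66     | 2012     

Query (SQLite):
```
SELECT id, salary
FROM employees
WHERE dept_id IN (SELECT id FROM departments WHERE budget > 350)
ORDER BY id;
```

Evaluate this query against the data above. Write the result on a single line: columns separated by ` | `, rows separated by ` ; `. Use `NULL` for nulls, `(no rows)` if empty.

3 | 131 ; 6 | 93 ; 8 | 122 ; 9 | 97 ; 10 | 108 ; 11 | 99

Inner query: departments.id where budget > 350.
Outer: keep employees rows whose dept_id is in that set.
Inner query → {9, 13}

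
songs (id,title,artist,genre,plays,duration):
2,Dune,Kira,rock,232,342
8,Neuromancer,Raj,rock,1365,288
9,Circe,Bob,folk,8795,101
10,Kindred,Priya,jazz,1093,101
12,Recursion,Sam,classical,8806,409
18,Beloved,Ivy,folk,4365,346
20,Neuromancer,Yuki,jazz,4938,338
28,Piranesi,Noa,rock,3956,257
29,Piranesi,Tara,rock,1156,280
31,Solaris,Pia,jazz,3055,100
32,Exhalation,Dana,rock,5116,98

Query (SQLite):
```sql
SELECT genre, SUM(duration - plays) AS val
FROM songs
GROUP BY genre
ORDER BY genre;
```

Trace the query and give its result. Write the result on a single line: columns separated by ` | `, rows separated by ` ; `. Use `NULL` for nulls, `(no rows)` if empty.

classical | -8397 ; folk | -12713 ; jazz | -8547 ; rock | -10560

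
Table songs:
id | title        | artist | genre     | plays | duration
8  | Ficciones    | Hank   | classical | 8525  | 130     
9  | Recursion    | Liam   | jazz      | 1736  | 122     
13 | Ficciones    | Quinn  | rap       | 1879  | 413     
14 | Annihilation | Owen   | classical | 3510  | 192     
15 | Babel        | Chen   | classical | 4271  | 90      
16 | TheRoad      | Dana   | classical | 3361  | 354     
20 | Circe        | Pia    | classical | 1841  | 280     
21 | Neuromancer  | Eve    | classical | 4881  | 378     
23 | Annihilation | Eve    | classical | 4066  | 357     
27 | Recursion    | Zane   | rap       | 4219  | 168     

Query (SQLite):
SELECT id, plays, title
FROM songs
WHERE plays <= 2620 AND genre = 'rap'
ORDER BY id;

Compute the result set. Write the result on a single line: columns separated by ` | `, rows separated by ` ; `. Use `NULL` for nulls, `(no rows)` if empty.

plays <= 2620: ids {9, 13, 20}
genre = 'rap': ids {13, 27}
Combine with AND.

13 | 1879 | Ficciones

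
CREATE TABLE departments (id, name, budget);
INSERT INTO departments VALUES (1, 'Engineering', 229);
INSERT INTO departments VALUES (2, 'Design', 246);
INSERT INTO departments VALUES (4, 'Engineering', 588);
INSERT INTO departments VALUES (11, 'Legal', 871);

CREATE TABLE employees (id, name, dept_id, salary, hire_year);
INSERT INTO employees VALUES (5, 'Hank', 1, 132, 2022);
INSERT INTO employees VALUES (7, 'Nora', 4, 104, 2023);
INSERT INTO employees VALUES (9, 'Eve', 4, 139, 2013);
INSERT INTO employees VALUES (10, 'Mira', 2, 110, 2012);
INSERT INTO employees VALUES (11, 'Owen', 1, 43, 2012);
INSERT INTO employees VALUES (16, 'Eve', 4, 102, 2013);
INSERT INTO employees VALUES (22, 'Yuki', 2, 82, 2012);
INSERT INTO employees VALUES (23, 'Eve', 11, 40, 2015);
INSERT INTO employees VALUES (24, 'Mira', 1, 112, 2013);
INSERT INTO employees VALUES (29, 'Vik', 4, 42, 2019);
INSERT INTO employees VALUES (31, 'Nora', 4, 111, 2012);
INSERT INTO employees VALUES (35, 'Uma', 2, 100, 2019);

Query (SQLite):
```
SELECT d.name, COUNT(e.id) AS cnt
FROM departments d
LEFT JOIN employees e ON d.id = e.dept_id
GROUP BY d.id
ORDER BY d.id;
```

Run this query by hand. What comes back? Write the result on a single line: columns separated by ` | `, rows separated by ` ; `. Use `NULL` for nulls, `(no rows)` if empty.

Engineering | 3 ; Design | 3 ; Engineering | 5 ; Legal | 1

LEFT JOIN keeps every departments row; unmatched ones get NULL for employees columns.
Group by departments.id and compute COUNT(e.id). COUNT(col) of an all-NULL group is 0.
  1: ids {5, 11, 24} → COUNT(e.id)=3
  2: ids {10, 22, 35} → COUNT(e.id)=3
  4: ids {7, 9, 16, 29, 31} → COUNT(e.id)=5
  11: ids {23} → COUNT(e.id)=1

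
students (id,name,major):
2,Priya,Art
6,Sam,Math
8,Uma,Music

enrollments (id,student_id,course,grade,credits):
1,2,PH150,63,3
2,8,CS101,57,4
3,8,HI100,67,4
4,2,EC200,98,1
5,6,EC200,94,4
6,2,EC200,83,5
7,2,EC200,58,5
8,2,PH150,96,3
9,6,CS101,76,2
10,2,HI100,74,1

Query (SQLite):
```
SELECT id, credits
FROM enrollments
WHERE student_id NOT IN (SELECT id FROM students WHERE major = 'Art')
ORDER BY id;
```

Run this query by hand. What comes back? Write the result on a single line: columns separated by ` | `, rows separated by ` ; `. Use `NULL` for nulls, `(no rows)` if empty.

Inner query: students.id where major = 'Art'.
Outer: keep enrollments rows whose student_id is not in that set.
Inner query → {2}

2 | 4 ; 3 | 4 ; 5 | 4 ; 9 | 2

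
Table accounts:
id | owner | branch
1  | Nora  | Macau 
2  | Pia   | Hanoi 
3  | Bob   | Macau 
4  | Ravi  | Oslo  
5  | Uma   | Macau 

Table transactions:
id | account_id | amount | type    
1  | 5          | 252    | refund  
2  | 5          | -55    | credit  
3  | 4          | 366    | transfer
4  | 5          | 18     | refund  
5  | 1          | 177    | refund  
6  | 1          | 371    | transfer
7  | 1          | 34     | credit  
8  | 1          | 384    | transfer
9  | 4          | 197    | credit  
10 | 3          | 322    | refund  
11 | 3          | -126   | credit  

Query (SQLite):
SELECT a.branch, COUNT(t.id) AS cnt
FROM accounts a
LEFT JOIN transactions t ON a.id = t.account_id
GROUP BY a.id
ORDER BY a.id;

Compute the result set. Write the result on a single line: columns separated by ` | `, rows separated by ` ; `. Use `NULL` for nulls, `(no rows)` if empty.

Macau | 4 ; Hanoi | 0 ; Macau | 2 ; Oslo | 2 ; Macau | 3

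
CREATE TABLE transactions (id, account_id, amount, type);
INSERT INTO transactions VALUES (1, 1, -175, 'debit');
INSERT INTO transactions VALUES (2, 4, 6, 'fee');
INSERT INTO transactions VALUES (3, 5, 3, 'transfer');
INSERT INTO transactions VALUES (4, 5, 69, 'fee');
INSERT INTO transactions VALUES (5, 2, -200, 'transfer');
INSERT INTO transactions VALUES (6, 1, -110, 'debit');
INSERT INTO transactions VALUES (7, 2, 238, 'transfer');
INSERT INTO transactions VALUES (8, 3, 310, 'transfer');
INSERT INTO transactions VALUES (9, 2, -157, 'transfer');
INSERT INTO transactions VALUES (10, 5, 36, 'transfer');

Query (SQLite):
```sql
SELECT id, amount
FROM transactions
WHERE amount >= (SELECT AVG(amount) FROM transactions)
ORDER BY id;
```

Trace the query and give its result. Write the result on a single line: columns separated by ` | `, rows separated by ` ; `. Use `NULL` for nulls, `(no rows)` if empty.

2 | 6 ; 3 | 3 ; 4 | 69 ; 7 | 238 ; 8 | 310 ; 10 | 36

Scalar subquery: AVG(amount) over all transactions rows = 2.0.
Keep rows where amount >= that value.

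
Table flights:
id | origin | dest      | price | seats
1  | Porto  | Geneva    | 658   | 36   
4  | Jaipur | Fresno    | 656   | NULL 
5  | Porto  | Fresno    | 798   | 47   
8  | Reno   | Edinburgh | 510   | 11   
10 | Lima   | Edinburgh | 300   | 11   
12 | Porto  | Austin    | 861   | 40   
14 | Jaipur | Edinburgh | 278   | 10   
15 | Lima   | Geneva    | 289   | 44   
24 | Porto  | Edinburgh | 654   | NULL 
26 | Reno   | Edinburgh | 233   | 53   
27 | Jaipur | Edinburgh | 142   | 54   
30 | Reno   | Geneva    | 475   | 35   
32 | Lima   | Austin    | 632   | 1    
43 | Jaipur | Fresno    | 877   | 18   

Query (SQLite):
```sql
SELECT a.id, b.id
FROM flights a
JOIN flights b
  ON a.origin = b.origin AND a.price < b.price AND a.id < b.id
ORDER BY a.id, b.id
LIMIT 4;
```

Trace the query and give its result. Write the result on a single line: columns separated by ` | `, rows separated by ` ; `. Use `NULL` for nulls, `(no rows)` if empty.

1 | 5 ; 1 | 12 ; 4 | 43 ; 5 | 12

Pairs (a,b) with same origin, a.price < b.price, a.id < b.id.
origin groups: Jaipur:{4,14,27,43} Lima:{10,15,32} Porto:{1,5,12,24} Reno:{8,26,30}
Ordered by (a.id, b.id); first 4.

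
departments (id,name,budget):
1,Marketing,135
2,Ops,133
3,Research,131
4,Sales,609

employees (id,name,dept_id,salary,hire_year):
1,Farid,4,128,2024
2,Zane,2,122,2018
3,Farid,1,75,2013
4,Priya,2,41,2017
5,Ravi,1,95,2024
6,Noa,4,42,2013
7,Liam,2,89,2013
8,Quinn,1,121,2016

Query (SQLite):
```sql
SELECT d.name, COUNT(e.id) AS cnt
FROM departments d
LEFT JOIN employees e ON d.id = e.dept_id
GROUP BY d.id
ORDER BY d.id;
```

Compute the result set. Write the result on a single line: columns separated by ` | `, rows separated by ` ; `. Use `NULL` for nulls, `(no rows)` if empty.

LEFT JOIN keeps every departments row; unmatched ones get NULL for employees columns.
Group by departments.id and compute COUNT(e.id). COUNT(col) of an all-NULL group is 0.
  1: ids {3, 5, 8} → COUNT(e.id)=3
  2: ids {2, 4, 7} → COUNT(e.id)=3
  3: ids {—} → COUNT(e.id)=0
  4: ids {1, 6} → COUNT(e.id)=2

Marketing | 3 ; Ops | 3 ; Research | 0 ; Sales | 2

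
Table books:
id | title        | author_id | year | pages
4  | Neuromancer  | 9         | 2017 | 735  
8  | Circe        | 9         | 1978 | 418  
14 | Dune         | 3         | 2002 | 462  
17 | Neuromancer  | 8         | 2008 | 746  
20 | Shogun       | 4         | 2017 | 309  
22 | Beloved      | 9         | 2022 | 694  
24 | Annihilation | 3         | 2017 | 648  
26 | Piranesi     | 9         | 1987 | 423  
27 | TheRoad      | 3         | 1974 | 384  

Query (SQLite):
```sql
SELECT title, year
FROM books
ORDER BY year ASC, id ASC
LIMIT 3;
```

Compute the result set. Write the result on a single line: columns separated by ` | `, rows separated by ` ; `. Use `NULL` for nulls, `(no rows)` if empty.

TheRoad | 1974 ; Circe | 1978 ; Piranesi | 1987

Sort by year asc, tiebreak id asc: (1974, id=27), (1978, id=8), (1987, id=26), (2002, id=14), (2008, id=17), (2017, id=4) …. Take first 3.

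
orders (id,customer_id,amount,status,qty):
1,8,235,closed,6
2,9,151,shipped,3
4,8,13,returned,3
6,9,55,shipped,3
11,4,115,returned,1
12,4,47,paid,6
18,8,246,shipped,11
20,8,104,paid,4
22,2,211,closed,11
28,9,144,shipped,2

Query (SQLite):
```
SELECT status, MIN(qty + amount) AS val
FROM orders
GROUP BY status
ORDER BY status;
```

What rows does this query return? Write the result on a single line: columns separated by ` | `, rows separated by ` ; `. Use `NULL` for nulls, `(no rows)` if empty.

closed | 222 ; paid | 53 ; returned | 16 ; shipped | 58

For each row compute qty + amount.
Group by status; take MIN of the expression per group.
  closed: ids {1, 22} → MIN(qty + amount)=222
  paid: ids {12, 20} → MIN(qty + amount)=53
  returned: ids {4, 11} → MIN(qty + amount)=16
  shipped: ids {2, 6, 18, 28} → MIN(qty + amount)=58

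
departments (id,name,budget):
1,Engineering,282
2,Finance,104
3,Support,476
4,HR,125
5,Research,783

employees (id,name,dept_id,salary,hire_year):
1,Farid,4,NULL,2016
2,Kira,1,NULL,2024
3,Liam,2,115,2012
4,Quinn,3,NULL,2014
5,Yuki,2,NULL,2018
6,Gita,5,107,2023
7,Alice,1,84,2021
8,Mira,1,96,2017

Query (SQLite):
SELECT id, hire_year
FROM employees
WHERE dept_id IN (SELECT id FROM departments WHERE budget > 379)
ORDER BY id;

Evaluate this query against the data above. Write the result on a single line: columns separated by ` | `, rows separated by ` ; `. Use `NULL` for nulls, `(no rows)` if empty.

4 | 2014 ; 6 | 2023

Inner query: departments.id where budget > 379.
Outer: keep employees rows whose dept_id is in that set.
Inner query → {3, 5}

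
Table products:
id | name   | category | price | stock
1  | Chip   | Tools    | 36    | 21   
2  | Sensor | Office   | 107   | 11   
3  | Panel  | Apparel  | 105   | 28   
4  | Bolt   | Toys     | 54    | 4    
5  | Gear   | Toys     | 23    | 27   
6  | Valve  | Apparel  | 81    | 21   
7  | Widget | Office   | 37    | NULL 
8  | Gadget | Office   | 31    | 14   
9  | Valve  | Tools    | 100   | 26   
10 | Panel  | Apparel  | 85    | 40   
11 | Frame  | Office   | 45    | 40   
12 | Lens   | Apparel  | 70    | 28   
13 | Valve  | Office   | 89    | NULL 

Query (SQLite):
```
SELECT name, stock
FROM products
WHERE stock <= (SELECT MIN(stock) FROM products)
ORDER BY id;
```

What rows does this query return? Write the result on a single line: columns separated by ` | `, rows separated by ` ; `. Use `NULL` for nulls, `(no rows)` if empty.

Bolt | 4

Scalar subquery: MIN(stock) over all products rows = 4.
Keep rows where stock <= that value.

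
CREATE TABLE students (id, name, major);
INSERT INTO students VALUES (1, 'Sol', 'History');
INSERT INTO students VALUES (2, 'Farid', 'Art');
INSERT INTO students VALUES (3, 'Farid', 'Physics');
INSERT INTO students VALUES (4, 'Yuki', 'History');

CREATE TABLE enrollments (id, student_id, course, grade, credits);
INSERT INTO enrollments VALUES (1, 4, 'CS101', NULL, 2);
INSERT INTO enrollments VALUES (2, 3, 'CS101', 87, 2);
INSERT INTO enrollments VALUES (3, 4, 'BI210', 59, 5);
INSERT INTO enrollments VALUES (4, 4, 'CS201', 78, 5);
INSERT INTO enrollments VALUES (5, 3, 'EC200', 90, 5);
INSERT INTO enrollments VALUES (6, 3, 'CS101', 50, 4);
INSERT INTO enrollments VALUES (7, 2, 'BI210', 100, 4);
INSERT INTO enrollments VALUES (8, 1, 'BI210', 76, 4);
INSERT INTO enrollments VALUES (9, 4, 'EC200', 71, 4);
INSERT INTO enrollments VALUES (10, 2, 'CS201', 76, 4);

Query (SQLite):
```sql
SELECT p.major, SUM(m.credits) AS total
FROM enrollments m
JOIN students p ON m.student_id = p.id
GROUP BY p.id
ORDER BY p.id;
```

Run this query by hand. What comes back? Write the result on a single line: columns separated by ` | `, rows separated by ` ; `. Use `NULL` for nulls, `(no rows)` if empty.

Join each enrollments row to its students via student_id.
Group joined rows by students.id; compute SUM(m.credits) per group.
  1: ids {8} → SUM(m.credits)=4
  2: ids {7, 10} → SUM(m.credits)=8
  3: ids {2, 5, 6} → SUM(m.credits)=11
  4: ids {1, 3, 4, 9} → SUM(m.credits)=16

History | 4 ; Art | 8 ; Physics | 11 ; History | 16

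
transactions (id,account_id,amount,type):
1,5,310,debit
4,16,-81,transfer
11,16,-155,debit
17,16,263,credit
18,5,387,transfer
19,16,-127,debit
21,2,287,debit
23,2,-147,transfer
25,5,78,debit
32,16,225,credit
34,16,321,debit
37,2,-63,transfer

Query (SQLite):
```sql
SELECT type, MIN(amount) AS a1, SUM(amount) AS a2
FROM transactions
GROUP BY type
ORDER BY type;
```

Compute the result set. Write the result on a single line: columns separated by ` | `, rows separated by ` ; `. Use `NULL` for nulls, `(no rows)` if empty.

credit | 225 | 488 ; debit | -155 | 714 ; transfer | -147 | 96

Group transactions by type.
Per group compute: MIN(amount), SUM(amount).
  credit: ids {17, 32} → MIN(amount)=225, SUM(amount)=488
  debit: ids {1, 11, 19, 21, 25, 34} → MIN(amount)=-155, SUM(amount)=714
  transfer: ids {4, 18, 23, 37} → MIN(amount)=-147, SUM(amount)=96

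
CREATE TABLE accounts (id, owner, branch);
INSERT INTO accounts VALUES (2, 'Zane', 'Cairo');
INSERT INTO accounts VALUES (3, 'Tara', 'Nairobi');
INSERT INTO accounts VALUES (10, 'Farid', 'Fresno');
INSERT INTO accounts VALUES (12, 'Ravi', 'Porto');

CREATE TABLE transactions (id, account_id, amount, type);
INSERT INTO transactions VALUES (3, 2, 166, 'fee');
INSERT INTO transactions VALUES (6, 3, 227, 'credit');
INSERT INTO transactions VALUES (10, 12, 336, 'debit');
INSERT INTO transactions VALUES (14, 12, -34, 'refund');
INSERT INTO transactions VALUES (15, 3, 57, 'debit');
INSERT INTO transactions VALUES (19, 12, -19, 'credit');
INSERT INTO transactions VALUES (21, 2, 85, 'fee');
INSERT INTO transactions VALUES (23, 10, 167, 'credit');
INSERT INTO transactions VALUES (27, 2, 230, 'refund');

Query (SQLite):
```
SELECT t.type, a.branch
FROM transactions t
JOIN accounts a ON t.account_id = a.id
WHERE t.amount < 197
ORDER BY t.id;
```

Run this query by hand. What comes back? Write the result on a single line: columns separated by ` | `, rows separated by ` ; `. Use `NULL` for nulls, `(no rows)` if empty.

fee | Cairo ; refund | Porto ; debit | Nairobi ; credit | Porto ; fee | Cairo ; credit | Fresno

Each transactions row matches the accounts row where account_id = accounts.id.
Then keep rows with t.amount < 197.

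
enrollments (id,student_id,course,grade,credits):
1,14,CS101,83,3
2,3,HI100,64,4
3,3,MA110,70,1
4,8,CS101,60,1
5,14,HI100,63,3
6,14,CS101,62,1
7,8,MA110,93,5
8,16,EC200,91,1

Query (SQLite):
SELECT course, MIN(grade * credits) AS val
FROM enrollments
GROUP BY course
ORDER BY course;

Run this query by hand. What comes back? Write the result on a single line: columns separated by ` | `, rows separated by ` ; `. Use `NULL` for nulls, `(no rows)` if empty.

CS101 | 60 ; EC200 | 91 ; HI100 | 189 ; MA110 | 70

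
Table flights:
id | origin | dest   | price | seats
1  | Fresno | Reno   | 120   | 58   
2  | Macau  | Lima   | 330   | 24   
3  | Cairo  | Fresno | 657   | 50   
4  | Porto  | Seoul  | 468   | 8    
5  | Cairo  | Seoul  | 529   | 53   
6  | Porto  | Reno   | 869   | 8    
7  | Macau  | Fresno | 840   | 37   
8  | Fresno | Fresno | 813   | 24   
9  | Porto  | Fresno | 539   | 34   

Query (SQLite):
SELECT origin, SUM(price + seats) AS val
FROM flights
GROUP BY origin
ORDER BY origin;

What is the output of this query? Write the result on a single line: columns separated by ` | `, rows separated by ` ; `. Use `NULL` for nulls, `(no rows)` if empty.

Cairo | 1289 ; Fresno | 1015 ; Macau | 1231 ; Porto | 1926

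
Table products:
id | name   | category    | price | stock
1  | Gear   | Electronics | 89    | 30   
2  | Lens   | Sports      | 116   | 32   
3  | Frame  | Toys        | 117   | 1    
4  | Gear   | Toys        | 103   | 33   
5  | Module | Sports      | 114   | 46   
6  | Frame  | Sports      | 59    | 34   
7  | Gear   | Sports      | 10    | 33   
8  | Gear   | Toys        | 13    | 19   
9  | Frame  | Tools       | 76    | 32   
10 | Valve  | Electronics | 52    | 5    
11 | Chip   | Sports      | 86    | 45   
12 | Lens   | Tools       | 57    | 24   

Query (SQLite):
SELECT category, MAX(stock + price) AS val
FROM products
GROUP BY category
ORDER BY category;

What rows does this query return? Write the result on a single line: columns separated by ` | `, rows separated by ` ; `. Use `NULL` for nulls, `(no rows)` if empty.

Electronics | 119 ; Sports | 160 ; Tools | 108 ; Toys | 136

For each row compute stock + price.
Group by category; take MAX of the expression per group.
  Electronics: ids {1, 10} → MAX(stock + price)=119
  Sports: ids {2, 5, 6, 7, 11} → MAX(stock + price)=160
  Tools: ids {9, 12} → MAX(stock + price)=108
  Toys: ids {3, 4, 8} → MAX(stock + price)=136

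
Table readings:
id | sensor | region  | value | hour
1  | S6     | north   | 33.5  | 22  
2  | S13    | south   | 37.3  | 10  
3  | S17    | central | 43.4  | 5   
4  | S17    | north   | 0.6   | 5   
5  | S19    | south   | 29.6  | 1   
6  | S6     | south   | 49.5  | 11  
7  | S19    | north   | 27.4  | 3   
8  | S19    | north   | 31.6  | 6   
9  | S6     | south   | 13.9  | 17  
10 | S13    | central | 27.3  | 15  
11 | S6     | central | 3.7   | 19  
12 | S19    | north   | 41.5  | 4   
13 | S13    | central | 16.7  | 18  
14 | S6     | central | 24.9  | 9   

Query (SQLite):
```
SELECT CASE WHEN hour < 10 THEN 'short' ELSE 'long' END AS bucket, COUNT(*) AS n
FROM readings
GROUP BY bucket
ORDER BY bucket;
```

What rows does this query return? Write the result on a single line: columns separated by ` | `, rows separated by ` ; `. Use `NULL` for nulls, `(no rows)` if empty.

long | 7 ; short | 7

Bucket rows by hour < 10 → 'short' else 'long'; count each bucket.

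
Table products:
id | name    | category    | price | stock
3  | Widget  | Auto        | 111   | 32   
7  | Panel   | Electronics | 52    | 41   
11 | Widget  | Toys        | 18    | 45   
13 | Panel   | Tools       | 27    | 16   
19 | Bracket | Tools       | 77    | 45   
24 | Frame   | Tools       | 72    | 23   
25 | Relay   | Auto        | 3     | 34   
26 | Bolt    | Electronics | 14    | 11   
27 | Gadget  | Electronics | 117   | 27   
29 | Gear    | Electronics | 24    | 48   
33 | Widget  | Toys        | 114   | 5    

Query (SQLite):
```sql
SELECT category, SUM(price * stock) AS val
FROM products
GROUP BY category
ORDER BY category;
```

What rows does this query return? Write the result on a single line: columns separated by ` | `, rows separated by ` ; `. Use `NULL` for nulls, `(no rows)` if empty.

Auto | 3654 ; Electronics | 6597 ; Tools | 5553 ; Toys | 1380

For each row compute price * stock.
Group by category; take SUM of the expression per group.
  Auto: ids {3, 25} → SUM(price * stock)=3654
  Electronics: ids {7, 26, 27, 29} → SUM(price * stock)=6597
  Tools: ids {13, 19, 24} → SUM(price * stock)=5553
  Toys: ids {11, 33} → SUM(price * stock)=1380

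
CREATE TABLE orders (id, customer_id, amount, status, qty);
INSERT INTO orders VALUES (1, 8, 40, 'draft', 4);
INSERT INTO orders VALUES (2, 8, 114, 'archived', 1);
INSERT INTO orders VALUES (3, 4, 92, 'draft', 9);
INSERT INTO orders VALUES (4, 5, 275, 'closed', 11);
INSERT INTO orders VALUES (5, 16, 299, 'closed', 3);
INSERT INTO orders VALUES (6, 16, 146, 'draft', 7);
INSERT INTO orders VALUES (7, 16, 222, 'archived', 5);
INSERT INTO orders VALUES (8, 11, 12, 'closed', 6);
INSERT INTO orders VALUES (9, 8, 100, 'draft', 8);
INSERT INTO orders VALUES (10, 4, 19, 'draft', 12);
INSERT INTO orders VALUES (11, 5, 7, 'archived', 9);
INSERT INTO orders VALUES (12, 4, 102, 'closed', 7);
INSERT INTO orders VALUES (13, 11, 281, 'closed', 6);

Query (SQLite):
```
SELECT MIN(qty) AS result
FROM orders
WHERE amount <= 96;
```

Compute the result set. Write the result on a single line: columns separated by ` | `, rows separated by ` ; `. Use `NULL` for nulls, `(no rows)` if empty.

4

Rows where amount <= 96 → qty values: [4, 9, 6, 12, 9].
MIN of non-NULL values = 4.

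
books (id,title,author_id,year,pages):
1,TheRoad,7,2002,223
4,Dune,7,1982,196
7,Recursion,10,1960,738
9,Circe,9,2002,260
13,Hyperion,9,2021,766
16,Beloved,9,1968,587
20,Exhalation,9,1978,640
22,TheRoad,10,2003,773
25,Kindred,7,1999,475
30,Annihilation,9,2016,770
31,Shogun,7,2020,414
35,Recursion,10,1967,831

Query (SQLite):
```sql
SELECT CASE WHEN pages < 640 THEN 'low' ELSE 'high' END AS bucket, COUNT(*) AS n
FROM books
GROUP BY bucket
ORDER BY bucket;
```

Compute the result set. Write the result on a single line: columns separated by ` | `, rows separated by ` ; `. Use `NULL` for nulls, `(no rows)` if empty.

high | 6 ; low | 6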